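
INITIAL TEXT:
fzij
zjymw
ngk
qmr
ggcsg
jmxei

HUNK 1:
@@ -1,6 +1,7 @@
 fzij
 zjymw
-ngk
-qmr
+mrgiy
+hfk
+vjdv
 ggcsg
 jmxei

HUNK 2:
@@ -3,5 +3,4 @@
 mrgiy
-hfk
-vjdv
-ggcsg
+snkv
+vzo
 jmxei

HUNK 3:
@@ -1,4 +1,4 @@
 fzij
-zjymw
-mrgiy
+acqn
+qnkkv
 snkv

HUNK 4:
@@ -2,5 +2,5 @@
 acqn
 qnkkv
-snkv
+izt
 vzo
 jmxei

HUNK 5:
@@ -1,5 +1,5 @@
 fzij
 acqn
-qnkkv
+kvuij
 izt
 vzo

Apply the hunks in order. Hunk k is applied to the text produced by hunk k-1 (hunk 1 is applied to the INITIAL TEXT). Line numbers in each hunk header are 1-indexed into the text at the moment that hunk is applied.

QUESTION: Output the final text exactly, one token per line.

Hunk 1: at line 1 remove [ngk,qmr] add [mrgiy,hfk,vjdv] -> 7 lines: fzij zjymw mrgiy hfk vjdv ggcsg jmxei
Hunk 2: at line 3 remove [hfk,vjdv,ggcsg] add [snkv,vzo] -> 6 lines: fzij zjymw mrgiy snkv vzo jmxei
Hunk 3: at line 1 remove [zjymw,mrgiy] add [acqn,qnkkv] -> 6 lines: fzij acqn qnkkv snkv vzo jmxei
Hunk 4: at line 2 remove [snkv] add [izt] -> 6 lines: fzij acqn qnkkv izt vzo jmxei
Hunk 5: at line 1 remove [qnkkv] add [kvuij] -> 6 lines: fzij acqn kvuij izt vzo jmxei

Answer: fzij
acqn
kvuij
izt
vzo
jmxei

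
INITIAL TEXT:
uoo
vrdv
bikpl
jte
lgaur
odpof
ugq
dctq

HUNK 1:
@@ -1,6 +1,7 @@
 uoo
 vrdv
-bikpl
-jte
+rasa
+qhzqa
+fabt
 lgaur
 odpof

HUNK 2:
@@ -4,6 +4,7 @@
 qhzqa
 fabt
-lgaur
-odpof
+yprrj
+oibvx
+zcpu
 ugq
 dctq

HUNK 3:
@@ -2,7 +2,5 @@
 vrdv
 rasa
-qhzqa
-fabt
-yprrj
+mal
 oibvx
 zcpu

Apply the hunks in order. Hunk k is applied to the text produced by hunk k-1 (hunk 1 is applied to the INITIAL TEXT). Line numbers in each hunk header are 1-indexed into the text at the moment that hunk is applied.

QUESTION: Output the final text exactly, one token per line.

Answer: uoo
vrdv
rasa
mal
oibvx
zcpu
ugq
dctq

Derivation:
Hunk 1: at line 1 remove [bikpl,jte] add [rasa,qhzqa,fabt] -> 9 lines: uoo vrdv rasa qhzqa fabt lgaur odpof ugq dctq
Hunk 2: at line 4 remove [lgaur,odpof] add [yprrj,oibvx,zcpu] -> 10 lines: uoo vrdv rasa qhzqa fabt yprrj oibvx zcpu ugq dctq
Hunk 3: at line 2 remove [qhzqa,fabt,yprrj] add [mal] -> 8 lines: uoo vrdv rasa mal oibvx zcpu ugq dctq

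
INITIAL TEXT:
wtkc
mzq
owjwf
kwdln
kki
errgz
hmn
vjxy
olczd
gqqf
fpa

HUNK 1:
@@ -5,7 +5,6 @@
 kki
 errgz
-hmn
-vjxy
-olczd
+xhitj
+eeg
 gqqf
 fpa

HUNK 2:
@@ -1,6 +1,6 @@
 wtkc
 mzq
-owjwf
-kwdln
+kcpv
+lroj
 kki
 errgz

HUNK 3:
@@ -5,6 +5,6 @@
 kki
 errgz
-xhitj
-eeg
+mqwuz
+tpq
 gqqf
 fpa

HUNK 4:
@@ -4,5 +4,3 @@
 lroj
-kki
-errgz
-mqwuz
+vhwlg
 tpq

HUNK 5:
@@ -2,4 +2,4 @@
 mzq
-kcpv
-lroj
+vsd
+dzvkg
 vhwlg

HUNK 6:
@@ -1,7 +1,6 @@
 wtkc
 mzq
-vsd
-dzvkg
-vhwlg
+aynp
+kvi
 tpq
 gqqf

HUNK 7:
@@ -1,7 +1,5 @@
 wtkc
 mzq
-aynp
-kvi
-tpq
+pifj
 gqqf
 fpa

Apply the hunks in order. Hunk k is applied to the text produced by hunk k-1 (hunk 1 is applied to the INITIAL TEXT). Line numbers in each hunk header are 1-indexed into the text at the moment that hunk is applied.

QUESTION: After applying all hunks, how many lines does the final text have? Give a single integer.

Hunk 1: at line 5 remove [hmn,vjxy,olczd] add [xhitj,eeg] -> 10 lines: wtkc mzq owjwf kwdln kki errgz xhitj eeg gqqf fpa
Hunk 2: at line 1 remove [owjwf,kwdln] add [kcpv,lroj] -> 10 lines: wtkc mzq kcpv lroj kki errgz xhitj eeg gqqf fpa
Hunk 3: at line 5 remove [xhitj,eeg] add [mqwuz,tpq] -> 10 lines: wtkc mzq kcpv lroj kki errgz mqwuz tpq gqqf fpa
Hunk 4: at line 4 remove [kki,errgz,mqwuz] add [vhwlg] -> 8 lines: wtkc mzq kcpv lroj vhwlg tpq gqqf fpa
Hunk 5: at line 2 remove [kcpv,lroj] add [vsd,dzvkg] -> 8 lines: wtkc mzq vsd dzvkg vhwlg tpq gqqf fpa
Hunk 6: at line 1 remove [vsd,dzvkg,vhwlg] add [aynp,kvi] -> 7 lines: wtkc mzq aynp kvi tpq gqqf fpa
Hunk 7: at line 1 remove [aynp,kvi,tpq] add [pifj] -> 5 lines: wtkc mzq pifj gqqf fpa
Final line count: 5

Answer: 5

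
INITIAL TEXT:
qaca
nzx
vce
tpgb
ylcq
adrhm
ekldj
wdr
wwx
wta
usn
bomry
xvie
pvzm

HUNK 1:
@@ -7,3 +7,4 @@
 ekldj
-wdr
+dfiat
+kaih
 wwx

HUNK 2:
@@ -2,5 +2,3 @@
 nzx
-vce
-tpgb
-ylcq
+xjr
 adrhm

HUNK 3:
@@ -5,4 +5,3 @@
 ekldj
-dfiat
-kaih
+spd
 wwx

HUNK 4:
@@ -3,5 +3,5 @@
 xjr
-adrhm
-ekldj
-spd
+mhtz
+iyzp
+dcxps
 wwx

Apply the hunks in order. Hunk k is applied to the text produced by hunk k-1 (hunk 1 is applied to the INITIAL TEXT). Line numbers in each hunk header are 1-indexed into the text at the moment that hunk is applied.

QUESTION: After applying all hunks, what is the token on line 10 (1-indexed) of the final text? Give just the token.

Hunk 1: at line 7 remove [wdr] add [dfiat,kaih] -> 15 lines: qaca nzx vce tpgb ylcq adrhm ekldj dfiat kaih wwx wta usn bomry xvie pvzm
Hunk 2: at line 2 remove [vce,tpgb,ylcq] add [xjr] -> 13 lines: qaca nzx xjr adrhm ekldj dfiat kaih wwx wta usn bomry xvie pvzm
Hunk 3: at line 5 remove [dfiat,kaih] add [spd] -> 12 lines: qaca nzx xjr adrhm ekldj spd wwx wta usn bomry xvie pvzm
Hunk 4: at line 3 remove [adrhm,ekldj,spd] add [mhtz,iyzp,dcxps] -> 12 lines: qaca nzx xjr mhtz iyzp dcxps wwx wta usn bomry xvie pvzm
Final line 10: bomry

Answer: bomry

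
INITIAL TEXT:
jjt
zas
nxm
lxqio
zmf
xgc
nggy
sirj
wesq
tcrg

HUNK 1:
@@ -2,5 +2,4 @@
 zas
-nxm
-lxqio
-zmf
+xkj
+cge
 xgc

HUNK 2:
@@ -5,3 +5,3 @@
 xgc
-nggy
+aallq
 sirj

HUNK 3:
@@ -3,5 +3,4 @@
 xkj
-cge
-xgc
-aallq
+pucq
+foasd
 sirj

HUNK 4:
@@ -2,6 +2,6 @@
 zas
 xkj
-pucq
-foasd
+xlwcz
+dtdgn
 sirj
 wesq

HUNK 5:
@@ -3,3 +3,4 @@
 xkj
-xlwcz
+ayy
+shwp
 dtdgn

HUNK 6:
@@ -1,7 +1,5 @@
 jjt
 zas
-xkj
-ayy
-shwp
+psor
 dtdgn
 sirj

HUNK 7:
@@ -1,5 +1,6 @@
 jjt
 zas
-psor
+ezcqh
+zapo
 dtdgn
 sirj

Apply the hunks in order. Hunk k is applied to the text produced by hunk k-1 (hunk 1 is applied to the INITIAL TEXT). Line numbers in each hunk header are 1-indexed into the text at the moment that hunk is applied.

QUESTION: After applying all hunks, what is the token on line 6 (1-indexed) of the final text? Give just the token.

Answer: sirj

Derivation:
Hunk 1: at line 2 remove [nxm,lxqio,zmf] add [xkj,cge] -> 9 lines: jjt zas xkj cge xgc nggy sirj wesq tcrg
Hunk 2: at line 5 remove [nggy] add [aallq] -> 9 lines: jjt zas xkj cge xgc aallq sirj wesq tcrg
Hunk 3: at line 3 remove [cge,xgc,aallq] add [pucq,foasd] -> 8 lines: jjt zas xkj pucq foasd sirj wesq tcrg
Hunk 4: at line 2 remove [pucq,foasd] add [xlwcz,dtdgn] -> 8 lines: jjt zas xkj xlwcz dtdgn sirj wesq tcrg
Hunk 5: at line 3 remove [xlwcz] add [ayy,shwp] -> 9 lines: jjt zas xkj ayy shwp dtdgn sirj wesq tcrg
Hunk 6: at line 1 remove [xkj,ayy,shwp] add [psor] -> 7 lines: jjt zas psor dtdgn sirj wesq tcrg
Hunk 7: at line 1 remove [psor] add [ezcqh,zapo] -> 8 lines: jjt zas ezcqh zapo dtdgn sirj wesq tcrg
Final line 6: sirj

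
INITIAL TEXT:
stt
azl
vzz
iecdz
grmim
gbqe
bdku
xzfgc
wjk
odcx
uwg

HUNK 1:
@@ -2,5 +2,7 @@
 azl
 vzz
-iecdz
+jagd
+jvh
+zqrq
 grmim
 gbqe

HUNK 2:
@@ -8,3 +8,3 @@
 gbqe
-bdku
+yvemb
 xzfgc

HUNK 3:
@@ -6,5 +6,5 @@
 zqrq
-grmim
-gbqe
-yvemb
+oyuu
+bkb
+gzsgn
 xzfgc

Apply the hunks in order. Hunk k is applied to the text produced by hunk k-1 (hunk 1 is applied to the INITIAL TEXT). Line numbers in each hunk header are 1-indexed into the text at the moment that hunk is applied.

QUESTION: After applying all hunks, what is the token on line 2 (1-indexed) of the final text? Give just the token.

Hunk 1: at line 2 remove [iecdz] add [jagd,jvh,zqrq] -> 13 lines: stt azl vzz jagd jvh zqrq grmim gbqe bdku xzfgc wjk odcx uwg
Hunk 2: at line 8 remove [bdku] add [yvemb] -> 13 lines: stt azl vzz jagd jvh zqrq grmim gbqe yvemb xzfgc wjk odcx uwg
Hunk 3: at line 6 remove [grmim,gbqe,yvemb] add [oyuu,bkb,gzsgn] -> 13 lines: stt azl vzz jagd jvh zqrq oyuu bkb gzsgn xzfgc wjk odcx uwg
Final line 2: azl

Answer: azl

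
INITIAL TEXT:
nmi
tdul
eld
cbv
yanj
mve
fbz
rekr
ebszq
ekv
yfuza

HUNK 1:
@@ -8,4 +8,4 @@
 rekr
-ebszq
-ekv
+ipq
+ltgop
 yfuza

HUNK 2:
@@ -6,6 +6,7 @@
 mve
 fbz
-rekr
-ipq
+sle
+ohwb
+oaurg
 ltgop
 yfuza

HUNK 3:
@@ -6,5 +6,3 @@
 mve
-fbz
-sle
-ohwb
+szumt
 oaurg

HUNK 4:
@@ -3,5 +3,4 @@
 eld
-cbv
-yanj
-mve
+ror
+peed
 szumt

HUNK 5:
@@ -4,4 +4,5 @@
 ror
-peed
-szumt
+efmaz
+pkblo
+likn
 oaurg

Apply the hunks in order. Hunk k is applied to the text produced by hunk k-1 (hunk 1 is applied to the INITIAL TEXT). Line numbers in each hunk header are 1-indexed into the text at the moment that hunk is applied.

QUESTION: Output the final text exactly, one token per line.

Hunk 1: at line 8 remove [ebszq,ekv] add [ipq,ltgop] -> 11 lines: nmi tdul eld cbv yanj mve fbz rekr ipq ltgop yfuza
Hunk 2: at line 6 remove [rekr,ipq] add [sle,ohwb,oaurg] -> 12 lines: nmi tdul eld cbv yanj mve fbz sle ohwb oaurg ltgop yfuza
Hunk 3: at line 6 remove [fbz,sle,ohwb] add [szumt] -> 10 lines: nmi tdul eld cbv yanj mve szumt oaurg ltgop yfuza
Hunk 4: at line 3 remove [cbv,yanj,mve] add [ror,peed] -> 9 lines: nmi tdul eld ror peed szumt oaurg ltgop yfuza
Hunk 5: at line 4 remove [peed,szumt] add [efmaz,pkblo,likn] -> 10 lines: nmi tdul eld ror efmaz pkblo likn oaurg ltgop yfuza

Answer: nmi
tdul
eld
ror
efmaz
pkblo
likn
oaurg
ltgop
yfuza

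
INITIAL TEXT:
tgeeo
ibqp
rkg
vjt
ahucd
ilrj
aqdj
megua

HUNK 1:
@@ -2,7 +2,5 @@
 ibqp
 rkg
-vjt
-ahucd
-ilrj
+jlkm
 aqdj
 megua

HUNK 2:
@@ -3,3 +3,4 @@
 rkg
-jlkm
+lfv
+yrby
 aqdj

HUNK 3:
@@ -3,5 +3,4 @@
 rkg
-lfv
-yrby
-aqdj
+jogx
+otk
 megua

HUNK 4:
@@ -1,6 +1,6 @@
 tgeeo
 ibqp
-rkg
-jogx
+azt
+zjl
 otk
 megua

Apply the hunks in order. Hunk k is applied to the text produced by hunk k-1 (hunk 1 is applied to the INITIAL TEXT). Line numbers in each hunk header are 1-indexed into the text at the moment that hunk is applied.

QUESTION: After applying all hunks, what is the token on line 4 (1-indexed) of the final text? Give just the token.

Answer: zjl

Derivation:
Hunk 1: at line 2 remove [vjt,ahucd,ilrj] add [jlkm] -> 6 lines: tgeeo ibqp rkg jlkm aqdj megua
Hunk 2: at line 3 remove [jlkm] add [lfv,yrby] -> 7 lines: tgeeo ibqp rkg lfv yrby aqdj megua
Hunk 3: at line 3 remove [lfv,yrby,aqdj] add [jogx,otk] -> 6 lines: tgeeo ibqp rkg jogx otk megua
Hunk 4: at line 1 remove [rkg,jogx] add [azt,zjl] -> 6 lines: tgeeo ibqp azt zjl otk megua
Final line 4: zjl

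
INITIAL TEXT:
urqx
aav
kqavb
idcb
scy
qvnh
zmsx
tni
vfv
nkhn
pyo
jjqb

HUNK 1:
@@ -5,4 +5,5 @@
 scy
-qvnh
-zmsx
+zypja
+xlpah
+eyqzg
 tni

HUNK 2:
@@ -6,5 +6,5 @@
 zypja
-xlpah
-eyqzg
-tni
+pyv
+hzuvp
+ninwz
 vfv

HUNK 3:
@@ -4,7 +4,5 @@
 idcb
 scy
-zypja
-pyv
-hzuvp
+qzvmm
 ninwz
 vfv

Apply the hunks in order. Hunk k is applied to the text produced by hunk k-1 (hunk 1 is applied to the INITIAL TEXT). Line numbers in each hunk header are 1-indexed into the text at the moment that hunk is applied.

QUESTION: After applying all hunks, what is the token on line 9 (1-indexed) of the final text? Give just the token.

Answer: nkhn

Derivation:
Hunk 1: at line 5 remove [qvnh,zmsx] add [zypja,xlpah,eyqzg] -> 13 lines: urqx aav kqavb idcb scy zypja xlpah eyqzg tni vfv nkhn pyo jjqb
Hunk 2: at line 6 remove [xlpah,eyqzg,tni] add [pyv,hzuvp,ninwz] -> 13 lines: urqx aav kqavb idcb scy zypja pyv hzuvp ninwz vfv nkhn pyo jjqb
Hunk 3: at line 4 remove [zypja,pyv,hzuvp] add [qzvmm] -> 11 lines: urqx aav kqavb idcb scy qzvmm ninwz vfv nkhn pyo jjqb
Final line 9: nkhn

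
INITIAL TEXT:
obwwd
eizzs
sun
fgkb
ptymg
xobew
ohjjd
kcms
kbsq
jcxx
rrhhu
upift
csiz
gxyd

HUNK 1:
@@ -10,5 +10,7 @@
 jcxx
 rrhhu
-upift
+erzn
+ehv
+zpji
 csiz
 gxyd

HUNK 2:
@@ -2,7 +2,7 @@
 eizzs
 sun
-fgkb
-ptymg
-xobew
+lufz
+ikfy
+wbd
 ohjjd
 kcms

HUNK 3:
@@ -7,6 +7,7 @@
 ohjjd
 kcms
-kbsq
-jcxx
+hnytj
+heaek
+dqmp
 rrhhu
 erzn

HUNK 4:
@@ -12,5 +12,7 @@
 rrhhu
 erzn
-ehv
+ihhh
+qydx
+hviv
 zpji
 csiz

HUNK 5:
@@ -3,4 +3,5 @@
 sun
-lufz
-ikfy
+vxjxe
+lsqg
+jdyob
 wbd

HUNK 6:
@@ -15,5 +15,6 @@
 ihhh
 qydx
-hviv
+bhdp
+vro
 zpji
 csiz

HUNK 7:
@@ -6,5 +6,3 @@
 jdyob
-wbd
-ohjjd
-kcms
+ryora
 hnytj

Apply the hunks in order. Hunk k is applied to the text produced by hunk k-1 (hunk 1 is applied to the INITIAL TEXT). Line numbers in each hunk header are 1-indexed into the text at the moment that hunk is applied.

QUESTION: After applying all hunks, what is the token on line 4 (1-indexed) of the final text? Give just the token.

Answer: vxjxe

Derivation:
Hunk 1: at line 10 remove [upift] add [erzn,ehv,zpji] -> 16 lines: obwwd eizzs sun fgkb ptymg xobew ohjjd kcms kbsq jcxx rrhhu erzn ehv zpji csiz gxyd
Hunk 2: at line 2 remove [fgkb,ptymg,xobew] add [lufz,ikfy,wbd] -> 16 lines: obwwd eizzs sun lufz ikfy wbd ohjjd kcms kbsq jcxx rrhhu erzn ehv zpji csiz gxyd
Hunk 3: at line 7 remove [kbsq,jcxx] add [hnytj,heaek,dqmp] -> 17 lines: obwwd eizzs sun lufz ikfy wbd ohjjd kcms hnytj heaek dqmp rrhhu erzn ehv zpji csiz gxyd
Hunk 4: at line 12 remove [ehv] add [ihhh,qydx,hviv] -> 19 lines: obwwd eizzs sun lufz ikfy wbd ohjjd kcms hnytj heaek dqmp rrhhu erzn ihhh qydx hviv zpji csiz gxyd
Hunk 5: at line 3 remove [lufz,ikfy] add [vxjxe,lsqg,jdyob] -> 20 lines: obwwd eizzs sun vxjxe lsqg jdyob wbd ohjjd kcms hnytj heaek dqmp rrhhu erzn ihhh qydx hviv zpji csiz gxyd
Hunk 6: at line 15 remove [hviv] add [bhdp,vro] -> 21 lines: obwwd eizzs sun vxjxe lsqg jdyob wbd ohjjd kcms hnytj heaek dqmp rrhhu erzn ihhh qydx bhdp vro zpji csiz gxyd
Hunk 7: at line 6 remove [wbd,ohjjd,kcms] add [ryora] -> 19 lines: obwwd eizzs sun vxjxe lsqg jdyob ryora hnytj heaek dqmp rrhhu erzn ihhh qydx bhdp vro zpji csiz gxyd
Final line 4: vxjxe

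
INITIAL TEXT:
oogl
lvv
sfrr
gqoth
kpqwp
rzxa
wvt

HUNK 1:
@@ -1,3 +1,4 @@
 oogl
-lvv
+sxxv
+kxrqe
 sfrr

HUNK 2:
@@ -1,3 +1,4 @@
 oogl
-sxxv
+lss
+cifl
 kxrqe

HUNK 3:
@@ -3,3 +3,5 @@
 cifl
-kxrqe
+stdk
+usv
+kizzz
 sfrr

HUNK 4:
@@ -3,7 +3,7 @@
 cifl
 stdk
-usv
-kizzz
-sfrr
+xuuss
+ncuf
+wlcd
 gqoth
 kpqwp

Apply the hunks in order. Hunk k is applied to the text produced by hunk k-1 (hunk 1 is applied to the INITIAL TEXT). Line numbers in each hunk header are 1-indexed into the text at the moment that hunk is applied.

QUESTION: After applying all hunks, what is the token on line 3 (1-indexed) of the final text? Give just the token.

Answer: cifl

Derivation:
Hunk 1: at line 1 remove [lvv] add [sxxv,kxrqe] -> 8 lines: oogl sxxv kxrqe sfrr gqoth kpqwp rzxa wvt
Hunk 2: at line 1 remove [sxxv] add [lss,cifl] -> 9 lines: oogl lss cifl kxrqe sfrr gqoth kpqwp rzxa wvt
Hunk 3: at line 3 remove [kxrqe] add [stdk,usv,kizzz] -> 11 lines: oogl lss cifl stdk usv kizzz sfrr gqoth kpqwp rzxa wvt
Hunk 4: at line 3 remove [usv,kizzz,sfrr] add [xuuss,ncuf,wlcd] -> 11 lines: oogl lss cifl stdk xuuss ncuf wlcd gqoth kpqwp rzxa wvt
Final line 3: cifl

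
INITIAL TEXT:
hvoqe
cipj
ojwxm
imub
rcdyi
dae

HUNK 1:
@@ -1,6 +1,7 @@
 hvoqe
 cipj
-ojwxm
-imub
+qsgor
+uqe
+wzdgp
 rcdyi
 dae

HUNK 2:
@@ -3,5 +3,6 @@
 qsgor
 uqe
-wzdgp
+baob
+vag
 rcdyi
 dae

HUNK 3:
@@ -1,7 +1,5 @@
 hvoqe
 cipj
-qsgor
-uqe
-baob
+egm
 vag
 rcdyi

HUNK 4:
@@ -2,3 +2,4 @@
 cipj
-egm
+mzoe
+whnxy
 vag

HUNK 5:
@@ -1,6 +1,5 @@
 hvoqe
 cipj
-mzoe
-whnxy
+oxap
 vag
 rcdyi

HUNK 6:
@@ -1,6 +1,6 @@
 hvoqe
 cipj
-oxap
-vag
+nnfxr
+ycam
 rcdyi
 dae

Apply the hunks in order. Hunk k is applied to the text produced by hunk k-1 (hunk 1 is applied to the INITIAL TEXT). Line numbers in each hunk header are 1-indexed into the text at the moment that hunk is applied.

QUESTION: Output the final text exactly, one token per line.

Answer: hvoqe
cipj
nnfxr
ycam
rcdyi
dae

Derivation:
Hunk 1: at line 1 remove [ojwxm,imub] add [qsgor,uqe,wzdgp] -> 7 lines: hvoqe cipj qsgor uqe wzdgp rcdyi dae
Hunk 2: at line 3 remove [wzdgp] add [baob,vag] -> 8 lines: hvoqe cipj qsgor uqe baob vag rcdyi dae
Hunk 3: at line 1 remove [qsgor,uqe,baob] add [egm] -> 6 lines: hvoqe cipj egm vag rcdyi dae
Hunk 4: at line 2 remove [egm] add [mzoe,whnxy] -> 7 lines: hvoqe cipj mzoe whnxy vag rcdyi dae
Hunk 5: at line 1 remove [mzoe,whnxy] add [oxap] -> 6 lines: hvoqe cipj oxap vag rcdyi dae
Hunk 6: at line 1 remove [oxap,vag] add [nnfxr,ycam] -> 6 lines: hvoqe cipj nnfxr ycam rcdyi dae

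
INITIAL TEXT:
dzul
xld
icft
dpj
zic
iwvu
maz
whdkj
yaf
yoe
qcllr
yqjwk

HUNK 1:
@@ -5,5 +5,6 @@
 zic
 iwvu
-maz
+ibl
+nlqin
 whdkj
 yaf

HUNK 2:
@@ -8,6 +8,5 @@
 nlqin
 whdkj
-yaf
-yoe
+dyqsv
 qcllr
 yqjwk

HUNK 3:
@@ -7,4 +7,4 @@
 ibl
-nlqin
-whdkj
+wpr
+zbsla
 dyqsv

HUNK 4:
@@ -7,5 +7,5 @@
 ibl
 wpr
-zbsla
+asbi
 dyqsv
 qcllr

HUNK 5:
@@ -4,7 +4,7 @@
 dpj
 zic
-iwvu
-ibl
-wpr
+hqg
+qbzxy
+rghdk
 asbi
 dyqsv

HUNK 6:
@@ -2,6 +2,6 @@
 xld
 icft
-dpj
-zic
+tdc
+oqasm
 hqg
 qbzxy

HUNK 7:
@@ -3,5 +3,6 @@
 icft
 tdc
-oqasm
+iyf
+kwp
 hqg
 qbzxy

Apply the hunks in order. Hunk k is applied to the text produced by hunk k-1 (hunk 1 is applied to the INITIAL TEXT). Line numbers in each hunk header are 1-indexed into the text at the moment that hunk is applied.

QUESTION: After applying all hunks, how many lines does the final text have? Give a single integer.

Answer: 13

Derivation:
Hunk 1: at line 5 remove [maz] add [ibl,nlqin] -> 13 lines: dzul xld icft dpj zic iwvu ibl nlqin whdkj yaf yoe qcllr yqjwk
Hunk 2: at line 8 remove [yaf,yoe] add [dyqsv] -> 12 lines: dzul xld icft dpj zic iwvu ibl nlqin whdkj dyqsv qcllr yqjwk
Hunk 3: at line 7 remove [nlqin,whdkj] add [wpr,zbsla] -> 12 lines: dzul xld icft dpj zic iwvu ibl wpr zbsla dyqsv qcllr yqjwk
Hunk 4: at line 7 remove [zbsla] add [asbi] -> 12 lines: dzul xld icft dpj zic iwvu ibl wpr asbi dyqsv qcllr yqjwk
Hunk 5: at line 4 remove [iwvu,ibl,wpr] add [hqg,qbzxy,rghdk] -> 12 lines: dzul xld icft dpj zic hqg qbzxy rghdk asbi dyqsv qcllr yqjwk
Hunk 6: at line 2 remove [dpj,zic] add [tdc,oqasm] -> 12 lines: dzul xld icft tdc oqasm hqg qbzxy rghdk asbi dyqsv qcllr yqjwk
Hunk 7: at line 3 remove [oqasm] add [iyf,kwp] -> 13 lines: dzul xld icft tdc iyf kwp hqg qbzxy rghdk asbi dyqsv qcllr yqjwk
Final line count: 13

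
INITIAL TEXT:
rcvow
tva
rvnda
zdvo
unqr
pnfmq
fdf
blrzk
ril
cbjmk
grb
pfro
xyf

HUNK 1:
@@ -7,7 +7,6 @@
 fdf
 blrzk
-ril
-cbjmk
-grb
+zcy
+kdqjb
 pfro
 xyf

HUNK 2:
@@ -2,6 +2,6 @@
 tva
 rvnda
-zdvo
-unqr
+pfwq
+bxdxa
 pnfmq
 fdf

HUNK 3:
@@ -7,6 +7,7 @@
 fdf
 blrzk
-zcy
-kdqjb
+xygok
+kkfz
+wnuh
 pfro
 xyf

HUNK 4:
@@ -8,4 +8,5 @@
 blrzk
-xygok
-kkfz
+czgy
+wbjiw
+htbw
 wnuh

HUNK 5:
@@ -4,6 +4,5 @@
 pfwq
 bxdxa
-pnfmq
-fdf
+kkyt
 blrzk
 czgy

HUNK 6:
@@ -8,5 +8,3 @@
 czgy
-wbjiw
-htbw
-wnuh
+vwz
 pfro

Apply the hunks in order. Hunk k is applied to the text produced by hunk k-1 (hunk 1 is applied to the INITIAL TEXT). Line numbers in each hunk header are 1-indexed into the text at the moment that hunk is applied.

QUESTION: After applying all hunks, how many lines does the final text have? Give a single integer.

Answer: 11

Derivation:
Hunk 1: at line 7 remove [ril,cbjmk,grb] add [zcy,kdqjb] -> 12 lines: rcvow tva rvnda zdvo unqr pnfmq fdf blrzk zcy kdqjb pfro xyf
Hunk 2: at line 2 remove [zdvo,unqr] add [pfwq,bxdxa] -> 12 lines: rcvow tva rvnda pfwq bxdxa pnfmq fdf blrzk zcy kdqjb pfro xyf
Hunk 3: at line 7 remove [zcy,kdqjb] add [xygok,kkfz,wnuh] -> 13 lines: rcvow tva rvnda pfwq bxdxa pnfmq fdf blrzk xygok kkfz wnuh pfro xyf
Hunk 4: at line 8 remove [xygok,kkfz] add [czgy,wbjiw,htbw] -> 14 lines: rcvow tva rvnda pfwq bxdxa pnfmq fdf blrzk czgy wbjiw htbw wnuh pfro xyf
Hunk 5: at line 4 remove [pnfmq,fdf] add [kkyt] -> 13 lines: rcvow tva rvnda pfwq bxdxa kkyt blrzk czgy wbjiw htbw wnuh pfro xyf
Hunk 6: at line 8 remove [wbjiw,htbw,wnuh] add [vwz] -> 11 lines: rcvow tva rvnda pfwq bxdxa kkyt blrzk czgy vwz pfro xyf
Final line count: 11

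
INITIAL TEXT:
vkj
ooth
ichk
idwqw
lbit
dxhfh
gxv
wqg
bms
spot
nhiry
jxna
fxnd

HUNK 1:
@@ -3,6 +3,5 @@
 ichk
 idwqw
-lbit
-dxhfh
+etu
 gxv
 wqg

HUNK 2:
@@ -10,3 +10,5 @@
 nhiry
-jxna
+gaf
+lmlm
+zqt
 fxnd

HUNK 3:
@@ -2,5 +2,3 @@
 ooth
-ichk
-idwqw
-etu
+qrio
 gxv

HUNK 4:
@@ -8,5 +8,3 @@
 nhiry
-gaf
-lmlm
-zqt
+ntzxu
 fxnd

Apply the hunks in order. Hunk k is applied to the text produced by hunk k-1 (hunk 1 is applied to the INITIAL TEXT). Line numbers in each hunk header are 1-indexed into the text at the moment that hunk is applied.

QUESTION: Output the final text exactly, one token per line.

Answer: vkj
ooth
qrio
gxv
wqg
bms
spot
nhiry
ntzxu
fxnd

Derivation:
Hunk 1: at line 3 remove [lbit,dxhfh] add [etu] -> 12 lines: vkj ooth ichk idwqw etu gxv wqg bms spot nhiry jxna fxnd
Hunk 2: at line 10 remove [jxna] add [gaf,lmlm,zqt] -> 14 lines: vkj ooth ichk idwqw etu gxv wqg bms spot nhiry gaf lmlm zqt fxnd
Hunk 3: at line 2 remove [ichk,idwqw,etu] add [qrio] -> 12 lines: vkj ooth qrio gxv wqg bms spot nhiry gaf lmlm zqt fxnd
Hunk 4: at line 8 remove [gaf,lmlm,zqt] add [ntzxu] -> 10 lines: vkj ooth qrio gxv wqg bms spot nhiry ntzxu fxnd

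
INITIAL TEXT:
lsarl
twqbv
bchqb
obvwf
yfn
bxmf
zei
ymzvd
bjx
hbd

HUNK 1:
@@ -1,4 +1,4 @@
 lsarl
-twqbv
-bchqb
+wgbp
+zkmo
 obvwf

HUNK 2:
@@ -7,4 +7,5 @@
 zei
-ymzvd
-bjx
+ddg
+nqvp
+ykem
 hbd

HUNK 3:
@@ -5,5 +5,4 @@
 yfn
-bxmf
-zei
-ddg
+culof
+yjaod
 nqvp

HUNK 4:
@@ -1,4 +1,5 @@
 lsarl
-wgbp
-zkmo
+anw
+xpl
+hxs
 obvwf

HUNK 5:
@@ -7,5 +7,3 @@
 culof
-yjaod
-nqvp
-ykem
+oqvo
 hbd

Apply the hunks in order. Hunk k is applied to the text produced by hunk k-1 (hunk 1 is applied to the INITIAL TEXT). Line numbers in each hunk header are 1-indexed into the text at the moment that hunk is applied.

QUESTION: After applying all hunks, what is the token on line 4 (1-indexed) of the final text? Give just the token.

Answer: hxs

Derivation:
Hunk 1: at line 1 remove [twqbv,bchqb] add [wgbp,zkmo] -> 10 lines: lsarl wgbp zkmo obvwf yfn bxmf zei ymzvd bjx hbd
Hunk 2: at line 7 remove [ymzvd,bjx] add [ddg,nqvp,ykem] -> 11 lines: lsarl wgbp zkmo obvwf yfn bxmf zei ddg nqvp ykem hbd
Hunk 3: at line 5 remove [bxmf,zei,ddg] add [culof,yjaod] -> 10 lines: lsarl wgbp zkmo obvwf yfn culof yjaod nqvp ykem hbd
Hunk 4: at line 1 remove [wgbp,zkmo] add [anw,xpl,hxs] -> 11 lines: lsarl anw xpl hxs obvwf yfn culof yjaod nqvp ykem hbd
Hunk 5: at line 7 remove [yjaod,nqvp,ykem] add [oqvo] -> 9 lines: lsarl anw xpl hxs obvwf yfn culof oqvo hbd
Final line 4: hxs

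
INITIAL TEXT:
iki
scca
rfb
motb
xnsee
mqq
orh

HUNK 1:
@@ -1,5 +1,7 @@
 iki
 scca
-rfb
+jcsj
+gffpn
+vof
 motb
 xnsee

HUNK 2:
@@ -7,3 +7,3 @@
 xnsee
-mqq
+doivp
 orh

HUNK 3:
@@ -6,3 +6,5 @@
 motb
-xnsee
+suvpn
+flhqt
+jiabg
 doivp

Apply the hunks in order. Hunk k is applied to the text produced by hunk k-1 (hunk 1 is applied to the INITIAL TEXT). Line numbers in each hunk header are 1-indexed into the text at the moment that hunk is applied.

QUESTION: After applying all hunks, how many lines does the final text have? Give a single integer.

Hunk 1: at line 1 remove [rfb] add [jcsj,gffpn,vof] -> 9 lines: iki scca jcsj gffpn vof motb xnsee mqq orh
Hunk 2: at line 7 remove [mqq] add [doivp] -> 9 lines: iki scca jcsj gffpn vof motb xnsee doivp orh
Hunk 3: at line 6 remove [xnsee] add [suvpn,flhqt,jiabg] -> 11 lines: iki scca jcsj gffpn vof motb suvpn flhqt jiabg doivp orh
Final line count: 11

Answer: 11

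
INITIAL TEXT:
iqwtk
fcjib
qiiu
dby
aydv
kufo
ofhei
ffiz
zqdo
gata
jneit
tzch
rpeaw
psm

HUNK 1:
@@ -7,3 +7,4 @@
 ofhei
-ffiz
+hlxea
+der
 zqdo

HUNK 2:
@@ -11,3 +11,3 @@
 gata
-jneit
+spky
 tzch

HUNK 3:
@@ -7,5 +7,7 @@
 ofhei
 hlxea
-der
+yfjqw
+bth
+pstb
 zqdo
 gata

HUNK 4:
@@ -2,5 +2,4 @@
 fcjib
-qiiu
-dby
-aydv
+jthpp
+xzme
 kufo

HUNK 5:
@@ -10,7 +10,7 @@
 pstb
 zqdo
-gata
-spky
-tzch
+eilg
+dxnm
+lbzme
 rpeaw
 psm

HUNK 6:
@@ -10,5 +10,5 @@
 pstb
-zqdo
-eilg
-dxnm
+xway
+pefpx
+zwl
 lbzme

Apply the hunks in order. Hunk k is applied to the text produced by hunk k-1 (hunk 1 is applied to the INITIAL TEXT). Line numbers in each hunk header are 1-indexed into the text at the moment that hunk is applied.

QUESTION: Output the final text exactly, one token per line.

Hunk 1: at line 7 remove [ffiz] add [hlxea,der] -> 15 lines: iqwtk fcjib qiiu dby aydv kufo ofhei hlxea der zqdo gata jneit tzch rpeaw psm
Hunk 2: at line 11 remove [jneit] add [spky] -> 15 lines: iqwtk fcjib qiiu dby aydv kufo ofhei hlxea der zqdo gata spky tzch rpeaw psm
Hunk 3: at line 7 remove [der] add [yfjqw,bth,pstb] -> 17 lines: iqwtk fcjib qiiu dby aydv kufo ofhei hlxea yfjqw bth pstb zqdo gata spky tzch rpeaw psm
Hunk 4: at line 2 remove [qiiu,dby,aydv] add [jthpp,xzme] -> 16 lines: iqwtk fcjib jthpp xzme kufo ofhei hlxea yfjqw bth pstb zqdo gata spky tzch rpeaw psm
Hunk 5: at line 10 remove [gata,spky,tzch] add [eilg,dxnm,lbzme] -> 16 lines: iqwtk fcjib jthpp xzme kufo ofhei hlxea yfjqw bth pstb zqdo eilg dxnm lbzme rpeaw psm
Hunk 6: at line 10 remove [zqdo,eilg,dxnm] add [xway,pefpx,zwl] -> 16 lines: iqwtk fcjib jthpp xzme kufo ofhei hlxea yfjqw bth pstb xway pefpx zwl lbzme rpeaw psm

Answer: iqwtk
fcjib
jthpp
xzme
kufo
ofhei
hlxea
yfjqw
bth
pstb
xway
pefpx
zwl
lbzme
rpeaw
psm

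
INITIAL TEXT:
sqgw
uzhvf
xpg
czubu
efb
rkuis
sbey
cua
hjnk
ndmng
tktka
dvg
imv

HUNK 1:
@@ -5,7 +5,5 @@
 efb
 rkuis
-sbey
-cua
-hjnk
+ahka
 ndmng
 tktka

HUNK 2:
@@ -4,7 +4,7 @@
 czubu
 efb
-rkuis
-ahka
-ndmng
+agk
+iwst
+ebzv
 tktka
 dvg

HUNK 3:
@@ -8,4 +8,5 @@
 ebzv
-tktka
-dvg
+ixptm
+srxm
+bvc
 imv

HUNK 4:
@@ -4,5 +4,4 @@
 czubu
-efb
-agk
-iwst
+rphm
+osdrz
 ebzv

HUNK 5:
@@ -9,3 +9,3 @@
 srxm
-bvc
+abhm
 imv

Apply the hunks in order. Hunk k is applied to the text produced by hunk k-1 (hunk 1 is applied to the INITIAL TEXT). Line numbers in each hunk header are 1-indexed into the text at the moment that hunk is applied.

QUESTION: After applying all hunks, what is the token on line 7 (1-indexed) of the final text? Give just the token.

Answer: ebzv

Derivation:
Hunk 1: at line 5 remove [sbey,cua,hjnk] add [ahka] -> 11 lines: sqgw uzhvf xpg czubu efb rkuis ahka ndmng tktka dvg imv
Hunk 2: at line 4 remove [rkuis,ahka,ndmng] add [agk,iwst,ebzv] -> 11 lines: sqgw uzhvf xpg czubu efb agk iwst ebzv tktka dvg imv
Hunk 3: at line 8 remove [tktka,dvg] add [ixptm,srxm,bvc] -> 12 lines: sqgw uzhvf xpg czubu efb agk iwst ebzv ixptm srxm bvc imv
Hunk 4: at line 4 remove [efb,agk,iwst] add [rphm,osdrz] -> 11 lines: sqgw uzhvf xpg czubu rphm osdrz ebzv ixptm srxm bvc imv
Hunk 5: at line 9 remove [bvc] add [abhm] -> 11 lines: sqgw uzhvf xpg czubu rphm osdrz ebzv ixptm srxm abhm imv
Final line 7: ebzv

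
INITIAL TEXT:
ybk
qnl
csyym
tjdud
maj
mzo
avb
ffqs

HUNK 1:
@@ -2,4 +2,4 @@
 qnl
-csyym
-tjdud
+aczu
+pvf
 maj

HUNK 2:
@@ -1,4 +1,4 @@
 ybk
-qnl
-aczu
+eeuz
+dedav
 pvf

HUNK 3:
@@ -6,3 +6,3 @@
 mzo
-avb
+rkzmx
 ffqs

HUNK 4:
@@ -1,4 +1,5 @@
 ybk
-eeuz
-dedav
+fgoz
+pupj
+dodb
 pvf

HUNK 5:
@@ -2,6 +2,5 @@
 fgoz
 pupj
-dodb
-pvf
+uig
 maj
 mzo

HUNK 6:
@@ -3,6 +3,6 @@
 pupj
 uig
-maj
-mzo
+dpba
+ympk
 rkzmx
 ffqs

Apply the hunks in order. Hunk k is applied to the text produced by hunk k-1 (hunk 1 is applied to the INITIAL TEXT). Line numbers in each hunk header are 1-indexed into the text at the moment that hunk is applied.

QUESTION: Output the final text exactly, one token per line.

Hunk 1: at line 2 remove [csyym,tjdud] add [aczu,pvf] -> 8 lines: ybk qnl aczu pvf maj mzo avb ffqs
Hunk 2: at line 1 remove [qnl,aczu] add [eeuz,dedav] -> 8 lines: ybk eeuz dedav pvf maj mzo avb ffqs
Hunk 3: at line 6 remove [avb] add [rkzmx] -> 8 lines: ybk eeuz dedav pvf maj mzo rkzmx ffqs
Hunk 4: at line 1 remove [eeuz,dedav] add [fgoz,pupj,dodb] -> 9 lines: ybk fgoz pupj dodb pvf maj mzo rkzmx ffqs
Hunk 5: at line 2 remove [dodb,pvf] add [uig] -> 8 lines: ybk fgoz pupj uig maj mzo rkzmx ffqs
Hunk 6: at line 3 remove [maj,mzo] add [dpba,ympk] -> 8 lines: ybk fgoz pupj uig dpba ympk rkzmx ffqs

Answer: ybk
fgoz
pupj
uig
dpba
ympk
rkzmx
ffqs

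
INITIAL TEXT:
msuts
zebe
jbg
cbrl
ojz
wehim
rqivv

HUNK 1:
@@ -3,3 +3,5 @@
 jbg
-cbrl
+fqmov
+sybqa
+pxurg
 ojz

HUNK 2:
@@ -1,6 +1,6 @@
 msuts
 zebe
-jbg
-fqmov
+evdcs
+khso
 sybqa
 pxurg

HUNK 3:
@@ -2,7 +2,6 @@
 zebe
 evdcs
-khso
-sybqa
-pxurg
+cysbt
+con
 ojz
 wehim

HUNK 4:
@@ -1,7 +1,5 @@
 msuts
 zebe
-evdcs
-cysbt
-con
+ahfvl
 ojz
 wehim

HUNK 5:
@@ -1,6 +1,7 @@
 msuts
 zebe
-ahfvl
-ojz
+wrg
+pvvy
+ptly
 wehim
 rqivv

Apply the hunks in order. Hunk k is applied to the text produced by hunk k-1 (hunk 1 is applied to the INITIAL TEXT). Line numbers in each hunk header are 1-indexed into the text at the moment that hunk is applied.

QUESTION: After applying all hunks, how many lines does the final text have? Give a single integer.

Answer: 7

Derivation:
Hunk 1: at line 3 remove [cbrl] add [fqmov,sybqa,pxurg] -> 9 lines: msuts zebe jbg fqmov sybqa pxurg ojz wehim rqivv
Hunk 2: at line 1 remove [jbg,fqmov] add [evdcs,khso] -> 9 lines: msuts zebe evdcs khso sybqa pxurg ojz wehim rqivv
Hunk 3: at line 2 remove [khso,sybqa,pxurg] add [cysbt,con] -> 8 lines: msuts zebe evdcs cysbt con ojz wehim rqivv
Hunk 4: at line 1 remove [evdcs,cysbt,con] add [ahfvl] -> 6 lines: msuts zebe ahfvl ojz wehim rqivv
Hunk 5: at line 1 remove [ahfvl,ojz] add [wrg,pvvy,ptly] -> 7 lines: msuts zebe wrg pvvy ptly wehim rqivv
Final line count: 7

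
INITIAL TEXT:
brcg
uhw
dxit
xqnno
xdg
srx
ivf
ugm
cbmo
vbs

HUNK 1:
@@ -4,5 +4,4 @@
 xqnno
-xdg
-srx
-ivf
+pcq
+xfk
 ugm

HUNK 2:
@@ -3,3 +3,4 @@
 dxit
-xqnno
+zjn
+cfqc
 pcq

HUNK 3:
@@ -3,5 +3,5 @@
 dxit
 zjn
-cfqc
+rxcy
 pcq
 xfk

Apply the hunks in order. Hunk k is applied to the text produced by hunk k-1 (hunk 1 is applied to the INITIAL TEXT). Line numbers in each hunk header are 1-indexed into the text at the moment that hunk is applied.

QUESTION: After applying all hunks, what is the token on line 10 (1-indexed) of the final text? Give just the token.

Answer: vbs

Derivation:
Hunk 1: at line 4 remove [xdg,srx,ivf] add [pcq,xfk] -> 9 lines: brcg uhw dxit xqnno pcq xfk ugm cbmo vbs
Hunk 2: at line 3 remove [xqnno] add [zjn,cfqc] -> 10 lines: brcg uhw dxit zjn cfqc pcq xfk ugm cbmo vbs
Hunk 3: at line 3 remove [cfqc] add [rxcy] -> 10 lines: brcg uhw dxit zjn rxcy pcq xfk ugm cbmo vbs
Final line 10: vbs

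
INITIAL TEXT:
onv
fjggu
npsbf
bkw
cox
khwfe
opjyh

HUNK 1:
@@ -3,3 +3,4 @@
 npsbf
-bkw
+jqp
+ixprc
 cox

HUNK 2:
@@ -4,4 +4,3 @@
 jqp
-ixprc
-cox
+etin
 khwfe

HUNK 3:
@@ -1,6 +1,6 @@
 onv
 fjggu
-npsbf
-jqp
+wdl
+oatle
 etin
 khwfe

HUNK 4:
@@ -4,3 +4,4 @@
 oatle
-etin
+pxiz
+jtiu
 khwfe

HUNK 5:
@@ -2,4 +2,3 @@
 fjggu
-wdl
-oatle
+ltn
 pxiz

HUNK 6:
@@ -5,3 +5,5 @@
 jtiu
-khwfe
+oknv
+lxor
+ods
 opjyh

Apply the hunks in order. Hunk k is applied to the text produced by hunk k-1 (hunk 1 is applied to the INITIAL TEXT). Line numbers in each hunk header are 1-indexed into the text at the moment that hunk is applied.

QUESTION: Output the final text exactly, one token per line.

Hunk 1: at line 3 remove [bkw] add [jqp,ixprc] -> 8 lines: onv fjggu npsbf jqp ixprc cox khwfe opjyh
Hunk 2: at line 4 remove [ixprc,cox] add [etin] -> 7 lines: onv fjggu npsbf jqp etin khwfe opjyh
Hunk 3: at line 1 remove [npsbf,jqp] add [wdl,oatle] -> 7 lines: onv fjggu wdl oatle etin khwfe opjyh
Hunk 4: at line 4 remove [etin] add [pxiz,jtiu] -> 8 lines: onv fjggu wdl oatle pxiz jtiu khwfe opjyh
Hunk 5: at line 2 remove [wdl,oatle] add [ltn] -> 7 lines: onv fjggu ltn pxiz jtiu khwfe opjyh
Hunk 6: at line 5 remove [khwfe] add [oknv,lxor,ods] -> 9 lines: onv fjggu ltn pxiz jtiu oknv lxor ods opjyh

Answer: onv
fjggu
ltn
pxiz
jtiu
oknv
lxor
ods
opjyh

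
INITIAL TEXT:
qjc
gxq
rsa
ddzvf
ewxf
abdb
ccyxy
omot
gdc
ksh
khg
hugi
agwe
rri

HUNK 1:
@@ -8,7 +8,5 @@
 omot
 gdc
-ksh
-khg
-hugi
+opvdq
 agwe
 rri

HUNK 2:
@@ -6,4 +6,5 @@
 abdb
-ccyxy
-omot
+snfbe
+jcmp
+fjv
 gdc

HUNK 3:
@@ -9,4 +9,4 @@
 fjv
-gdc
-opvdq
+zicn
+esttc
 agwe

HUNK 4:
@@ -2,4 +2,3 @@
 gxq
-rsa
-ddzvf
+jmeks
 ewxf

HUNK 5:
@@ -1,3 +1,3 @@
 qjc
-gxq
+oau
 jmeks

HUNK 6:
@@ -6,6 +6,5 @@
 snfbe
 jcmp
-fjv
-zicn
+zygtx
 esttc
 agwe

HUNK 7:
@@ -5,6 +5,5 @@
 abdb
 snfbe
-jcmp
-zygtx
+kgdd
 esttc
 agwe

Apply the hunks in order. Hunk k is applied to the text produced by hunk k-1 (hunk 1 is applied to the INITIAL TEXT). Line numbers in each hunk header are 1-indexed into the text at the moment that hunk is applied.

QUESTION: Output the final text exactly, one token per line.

Hunk 1: at line 8 remove [ksh,khg,hugi] add [opvdq] -> 12 lines: qjc gxq rsa ddzvf ewxf abdb ccyxy omot gdc opvdq agwe rri
Hunk 2: at line 6 remove [ccyxy,omot] add [snfbe,jcmp,fjv] -> 13 lines: qjc gxq rsa ddzvf ewxf abdb snfbe jcmp fjv gdc opvdq agwe rri
Hunk 3: at line 9 remove [gdc,opvdq] add [zicn,esttc] -> 13 lines: qjc gxq rsa ddzvf ewxf abdb snfbe jcmp fjv zicn esttc agwe rri
Hunk 4: at line 2 remove [rsa,ddzvf] add [jmeks] -> 12 lines: qjc gxq jmeks ewxf abdb snfbe jcmp fjv zicn esttc agwe rri
Hunk 5: at line 1 remove [gxq] add [oau] -> 12 lines: qjc oau jmeks ewxf abdb snfbe jcmp fjv zicn esttc agwe rri
Hunk 6: at line 6 remove [fjv,zicn] add [zygtx] -> 11 lines: qjc oau jmeks ewxf abdb snfbe jcmp zygtx esttc agwe rri
Hunk 7: at line 5 remove [jcmp,zygtx] add [kgdd] -> 10 lines: qjc oau jmeks ewxf abdb snfbe kgdd esttc agwe rri

Answer: qjc
oau
jmeks
ewxf
abdb
snfbe
kgdd
esttc
agwe
rri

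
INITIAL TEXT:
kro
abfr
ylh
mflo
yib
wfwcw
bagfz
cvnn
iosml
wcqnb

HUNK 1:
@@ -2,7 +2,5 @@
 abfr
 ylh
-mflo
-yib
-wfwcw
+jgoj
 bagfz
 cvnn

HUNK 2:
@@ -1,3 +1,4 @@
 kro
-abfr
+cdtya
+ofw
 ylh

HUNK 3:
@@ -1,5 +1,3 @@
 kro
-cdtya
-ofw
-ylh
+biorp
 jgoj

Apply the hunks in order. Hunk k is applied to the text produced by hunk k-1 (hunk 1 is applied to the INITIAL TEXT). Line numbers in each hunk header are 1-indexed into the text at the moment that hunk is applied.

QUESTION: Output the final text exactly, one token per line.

Hunk 1: at line 2 remove [mflo,yib,wfwcw] add [jgoj] -> 8 lines: kro abfr ylh jgoj bagfz cvnn iosml wcqnb
Hunk 2: at line 1 remove [abfr] add [cdtya,ofw] -> 9 lines: kro cdtya ofw ylh jgoj bagfz cvnn iosml wcqnb
Hunk 3: at line 1 remove [cdtya,ofw,ylh] add [biorp] -> 7 lines: kro biorp jgoj bagfz cvnn iosml wcqnb

Answer: kro
biorp
jgoj
bagfz
cvnn
iosml
wcqnb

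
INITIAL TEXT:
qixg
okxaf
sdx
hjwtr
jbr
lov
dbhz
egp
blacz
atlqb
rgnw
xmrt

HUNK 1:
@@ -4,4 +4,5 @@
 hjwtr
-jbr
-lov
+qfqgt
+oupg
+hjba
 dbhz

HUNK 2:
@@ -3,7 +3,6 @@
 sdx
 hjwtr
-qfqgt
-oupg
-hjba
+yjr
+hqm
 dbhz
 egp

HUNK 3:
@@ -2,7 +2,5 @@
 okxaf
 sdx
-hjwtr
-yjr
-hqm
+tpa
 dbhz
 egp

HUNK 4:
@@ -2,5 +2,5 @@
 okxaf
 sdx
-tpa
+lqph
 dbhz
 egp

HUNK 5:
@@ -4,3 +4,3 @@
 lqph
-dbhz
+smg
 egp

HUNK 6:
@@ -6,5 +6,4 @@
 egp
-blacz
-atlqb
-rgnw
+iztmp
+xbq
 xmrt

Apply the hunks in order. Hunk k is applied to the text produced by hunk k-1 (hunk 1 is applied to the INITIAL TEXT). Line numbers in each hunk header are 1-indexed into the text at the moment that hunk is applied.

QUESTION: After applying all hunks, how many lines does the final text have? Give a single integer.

Hunk 1: at line 4 remove [jbr,lov] add [qfqgt,oupg,hjba] -> 13 lines: qixg okxaf sdx hjwtr qfqgt oupg hjba dbhz egp blacz atlqb rgnw xmrt
Hunk 2: at line 3 remove [qfqgt,oupg,hjba] add [yjr,hqm] -> 12 lines: qixg okxaf sdx hjwtr yjr hqm dbhz egp blacz atlqb rgnw xmrt
Hunk 3: at line 2 remove [hjwtr,yjr,hqm] add [tpa] -> 10 lines: qixg okxaf sdx tpa dbhz egp blacz atlqb rgnw xmrt
Hunk 4: at line 2 remove [tpa] add [lqph] -> 10 lines: qixg okxaf sdx lqph dbhz egp blacz atlqb rgnw xmrt
Hunk 5: at line 4 remove [dbhz] add [smg] -> 10 lines: qixg okxaf sdx lqph smg egp blacz atlqb rgnw xmrt
Hunk 6: at line 6 remove [blacz,atlqb,rgnw] add [iztmp,xbq] -> 9 lines: qixg okxaf sdx lqph smg egp iztmp xbq xmrt
Final line count: 9

Answer: 9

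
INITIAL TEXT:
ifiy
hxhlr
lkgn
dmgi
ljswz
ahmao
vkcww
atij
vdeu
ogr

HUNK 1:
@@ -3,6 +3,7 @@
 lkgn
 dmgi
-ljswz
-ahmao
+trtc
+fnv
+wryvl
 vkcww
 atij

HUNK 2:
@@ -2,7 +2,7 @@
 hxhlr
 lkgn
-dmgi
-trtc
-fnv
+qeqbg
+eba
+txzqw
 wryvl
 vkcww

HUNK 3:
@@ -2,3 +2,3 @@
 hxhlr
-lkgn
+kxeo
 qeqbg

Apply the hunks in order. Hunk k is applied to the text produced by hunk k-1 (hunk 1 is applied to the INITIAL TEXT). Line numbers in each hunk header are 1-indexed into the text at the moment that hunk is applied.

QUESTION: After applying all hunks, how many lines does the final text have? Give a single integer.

Answer: 11

Derivation:
Hunk 1: at line 3 remove [ljswz,ahmao] add [trtc,fnv,wryvl] -> 11 lines: ifiy hxhlr lkgn dmgi trtc fnv wryvl vkcww atij vdeu ogr
Hunk 2: at line 2 remove [dmgi,trtc,fnv] add [qeqbg,eba,txzqw] -> 11 lines: ifiy hxhlr lkgn qeqbg eba txzqw wryvl vkcww atij vdeu ogr
Hunk 3: at line 2 remove [lkgn] add [kxeo] -> 11 lines: ifiy hxhlr kxeo qeqbg eba txzqw wryvl vkcww atij vdeu ogr
Final line count: 11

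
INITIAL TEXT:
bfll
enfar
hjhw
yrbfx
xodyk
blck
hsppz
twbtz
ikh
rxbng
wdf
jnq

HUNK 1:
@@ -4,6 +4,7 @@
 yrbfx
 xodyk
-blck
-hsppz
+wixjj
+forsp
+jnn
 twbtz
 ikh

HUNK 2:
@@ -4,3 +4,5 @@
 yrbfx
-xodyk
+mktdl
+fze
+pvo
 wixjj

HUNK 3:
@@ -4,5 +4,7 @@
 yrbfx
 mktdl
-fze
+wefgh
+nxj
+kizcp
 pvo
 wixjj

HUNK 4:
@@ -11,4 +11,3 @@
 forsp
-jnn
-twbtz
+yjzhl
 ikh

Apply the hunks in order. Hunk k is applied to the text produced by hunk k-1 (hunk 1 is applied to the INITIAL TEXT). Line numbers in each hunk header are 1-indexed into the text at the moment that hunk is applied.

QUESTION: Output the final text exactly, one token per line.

Hunk 1: at line 4 remove [blck,hsppz] add [wixjj,forsp,jnn] -> 13 lines: bfll enfar hjhw yrbfx xodyk wixjj forsp jnn twbtz ikh rxbng wdf jnq
Hunk 2: at line 4 remove [xodyk] add [mktdl,fze,pvo] -> 15 lines: bfll enfar hjhw yrbfx mktdl fze pvo wixjj forsp jnn twbtz ikh rxbng wdf jnq
Hunk 3: at line 4 remove [fze] add [wefgh,nxj,kizcp] -> 17 lines: bfll enfar hjhw yrbfx mktdl wefgh nxj kizcp pvo wixjj forsp jnn twbtz ikh rxbng wdf jnq
Hunk 4: at line 11 remove [jnn,twbtz] add [yjzhl] -> 16 lines: bfll enfar hjhw yrbfx mktdl wefgh nxj kizcp pvo wixjj forsp yjzhl ikh rxbng wdf jnq

Answer: bfll
enfar
hjhw
yrbfx
mktdl
wefgh
nxj
kizcp
pvo
wixjj
forsp
yjzhl
ikh
rxbng
wdf
jnq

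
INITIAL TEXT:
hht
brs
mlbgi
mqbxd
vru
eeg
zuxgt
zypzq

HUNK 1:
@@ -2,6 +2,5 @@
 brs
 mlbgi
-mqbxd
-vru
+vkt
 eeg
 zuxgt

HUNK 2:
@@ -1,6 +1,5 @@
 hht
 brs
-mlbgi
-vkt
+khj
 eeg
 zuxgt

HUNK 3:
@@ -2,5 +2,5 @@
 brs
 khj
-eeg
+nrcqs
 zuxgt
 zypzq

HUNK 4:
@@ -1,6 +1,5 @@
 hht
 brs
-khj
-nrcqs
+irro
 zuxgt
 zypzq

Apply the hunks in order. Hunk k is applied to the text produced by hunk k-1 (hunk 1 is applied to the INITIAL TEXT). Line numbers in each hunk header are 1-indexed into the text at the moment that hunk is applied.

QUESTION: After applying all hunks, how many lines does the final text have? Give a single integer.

Hunk 1: at line 2 remove [mqbxd,vru] add [vkt] -> 7 lines: hht brs mlbgi vkt eeg zuxgt zypzq
Hunk 2: at line 1 remove [mlbgi,vkt] add [khj] -> 6 lines: hht brs khj eeg zuxgt zypzq
Hunk 3: at line 2 remove [eeg] add [nrcqs] -> 6 lines: hht brs khj nrcqs zuxgt zypzq
Hunk 4: at line 1 remove [khj,nrcqs] add [irro] -> 5 lines: hht brs irro zuxgt zypzq
Final line count: 5

Answer: 5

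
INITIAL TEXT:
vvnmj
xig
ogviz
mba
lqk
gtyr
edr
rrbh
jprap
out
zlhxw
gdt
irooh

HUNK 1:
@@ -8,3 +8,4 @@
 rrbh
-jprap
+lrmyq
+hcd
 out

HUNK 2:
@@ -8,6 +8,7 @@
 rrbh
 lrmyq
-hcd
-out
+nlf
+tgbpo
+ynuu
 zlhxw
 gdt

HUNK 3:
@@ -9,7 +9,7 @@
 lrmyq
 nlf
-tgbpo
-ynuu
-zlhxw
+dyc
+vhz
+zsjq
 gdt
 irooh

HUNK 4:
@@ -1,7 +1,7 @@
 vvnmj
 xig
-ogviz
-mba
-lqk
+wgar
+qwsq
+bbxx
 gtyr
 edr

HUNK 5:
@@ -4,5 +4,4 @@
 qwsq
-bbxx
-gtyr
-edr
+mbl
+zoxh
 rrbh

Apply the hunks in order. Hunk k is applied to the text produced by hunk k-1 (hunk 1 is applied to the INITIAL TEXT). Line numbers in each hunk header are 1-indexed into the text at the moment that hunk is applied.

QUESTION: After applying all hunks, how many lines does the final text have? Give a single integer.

Hunk 1: at line 8 remove [jprap] add [lrmyq,hcd] -> 14 lines: vvnmj xig ogviz mba lqk gtyr edr rrbh lrmyq hcd out zlhxw gdt irooh
Hunk 2: at line 8 remove [hcd,out] add [nlf,tgbpo,ynuu] -> 15 lines: vvnmj xig ogviz mba lqk gtyr edr rrbh lrmyq nlf tgbpo ynuu zlhxw gdt irooh
Hunk 3: at line 9 remove [tgbpo,ynuu,zlhxw] add [dyc,vhz,zsjq] -> 15 lines: vvnmj xig ogviz mba lqk gtyr edr rrbh lrmyq nlf dyc vhz zsjq gdt irooh
Hunk 4: at line 1 remove [ogviz,mba,lqk] add [wgar,qwsq,bbxx] -> 15 lines: vvnmj xig wgar qwsq bbxx gtyr edr rrbh lrmyq nlf dyc vhz zsjq gdt irooh
Hunk 5: at line 4 remove [bbxx,gtyr,edr] add [mbl,zoxh] -> 14 lines: vvnmj xig wgar qwsq mbl zoxh rrbh lrmyq nlf dyc vhz zsjq gdt irooh
Final line count: 14

Answer: 14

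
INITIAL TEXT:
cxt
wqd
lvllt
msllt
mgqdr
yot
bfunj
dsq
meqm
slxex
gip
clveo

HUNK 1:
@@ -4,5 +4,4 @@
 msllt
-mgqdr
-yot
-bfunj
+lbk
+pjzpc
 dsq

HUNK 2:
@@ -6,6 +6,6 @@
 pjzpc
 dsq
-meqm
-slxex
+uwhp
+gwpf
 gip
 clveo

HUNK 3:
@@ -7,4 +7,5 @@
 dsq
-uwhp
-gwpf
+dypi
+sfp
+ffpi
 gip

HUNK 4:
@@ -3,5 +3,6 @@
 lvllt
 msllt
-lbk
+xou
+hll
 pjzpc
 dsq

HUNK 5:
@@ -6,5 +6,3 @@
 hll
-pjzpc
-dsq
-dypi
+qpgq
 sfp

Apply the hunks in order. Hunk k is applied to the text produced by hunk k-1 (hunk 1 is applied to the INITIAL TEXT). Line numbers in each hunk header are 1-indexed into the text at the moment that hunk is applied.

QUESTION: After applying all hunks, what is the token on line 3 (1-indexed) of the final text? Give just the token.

Hunk 1: at line 4 remove [mgqdr,yot,bfunj] add [lbk,pjzpc] -> 11 lines: cxt wqd lvllt msllt lbk pjzpc dsq meqm slxex gip clveo
Hunk 2: at line 6 remove [meqm,slxex] add [uwhp,gwpf] -> 11 lines: cxt wqd lvllt msllt lbk pjzpc dsq uwhp gwpf gip clveo
Hunk 3: at line 7 remove [uwhp,gwpf] add [dypi,sfp,ffpi] -> 12 lines: cxt wqd lvllt msllt lbk pjzpc dsq dypi sfp ffpi gip clveo
Hunk 4: at line 3 remove [lbk] add [xou,hll] -> 13 lines: cxt wqd lvllt msllt xou hll pjzpc dsq dypi sfp ffpi gip clveo
Hunk 5: at line 6 remove [pjzpc,dsq,dypi] add [qpgq] -> 11 lines: cxt wqd lvllt msllt xou hll qpgq sfp ffpi gip clveo
Final line 3: lvllt

Answer: lvllt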